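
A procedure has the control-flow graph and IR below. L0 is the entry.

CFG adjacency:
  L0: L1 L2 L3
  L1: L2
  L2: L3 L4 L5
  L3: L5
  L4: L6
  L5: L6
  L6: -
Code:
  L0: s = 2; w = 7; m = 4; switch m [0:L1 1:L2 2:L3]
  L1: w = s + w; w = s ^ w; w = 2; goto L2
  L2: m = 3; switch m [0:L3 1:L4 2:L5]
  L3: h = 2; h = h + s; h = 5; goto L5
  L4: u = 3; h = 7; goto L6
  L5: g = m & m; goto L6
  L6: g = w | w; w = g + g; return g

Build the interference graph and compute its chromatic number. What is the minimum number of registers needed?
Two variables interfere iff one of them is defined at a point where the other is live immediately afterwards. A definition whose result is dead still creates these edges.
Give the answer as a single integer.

def/use:
  L0 def {m,s,w} use ∅
  L1 def {w} use {s,w}
  L2 def {m} use ∅
  L3 def {h} use {s}
  L4 def {h,u} use ∅
  L5 def {g} use {m}
  L6 def {g,w} use {w}

Backward fixpoint:
  live L0: ∅→{m,s,w}
  live L1: {s,w}→{s,w}
  live L2: {s,w}→{m,s,w}
  live L3: {m,s,w}→{m,w}
  live L4: {w}→{w}
  live L5: {m,w}→{w}
  live L6: {w}→∅

Interfere edges:
  g: {w}
  h: {m,s,w}
  m: {h,s,w}
  s: {h,m,w}
  u: {w}
  w: {g,h,m,s,u}

Colouring:
  lower bound: {h,m,s,w} mutually conflict ⇒ χ ≥ 4
  assign g→r1 h→r1 m→r2 s→r3 u→r1 w→r0 — no edge inside a register ⇒ χ ≤ 4
  χ = 4

Answer: 4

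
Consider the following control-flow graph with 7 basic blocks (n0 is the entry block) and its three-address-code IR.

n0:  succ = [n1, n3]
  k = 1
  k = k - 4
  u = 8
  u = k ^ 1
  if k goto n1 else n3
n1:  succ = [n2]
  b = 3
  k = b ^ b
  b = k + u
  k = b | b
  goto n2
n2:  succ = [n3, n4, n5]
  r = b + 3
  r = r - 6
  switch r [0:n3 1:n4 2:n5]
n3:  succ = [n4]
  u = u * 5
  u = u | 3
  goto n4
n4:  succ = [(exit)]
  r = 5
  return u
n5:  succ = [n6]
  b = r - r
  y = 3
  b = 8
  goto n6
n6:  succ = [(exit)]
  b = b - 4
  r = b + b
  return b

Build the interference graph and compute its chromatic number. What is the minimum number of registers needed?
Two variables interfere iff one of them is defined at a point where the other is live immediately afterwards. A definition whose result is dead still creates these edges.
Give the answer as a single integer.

Answer: 3

Derivation:
def/use:
  n0 def {k,u} use ∅
  n1 def {b,k} use {u}
  n2 def {r} use {b}
  n3 def {u} use {u}
  n4 def {r} use {u}
  n5 def {b,y} use {r}
  n6 def {b,r} use {b}

Live sets:
  n0 li=∅ lo={u}
  n1 li={u} lo={b,u}
  n2 li={b,u} lo={r,u}
  n3 li={u} lo={u}
  n4 li={u} lo=∅
  n5 li={r} lo={b}
  n6 li={b} lo=∅

Interference:
  b — {k,r,u}
  k — {b,u}
  r — {b,u}
  u — {b,k,r}
  y — ∅

Colouring:
  lower bound: {b,k,u} mutually conflict ⇒ χ ≥ 3
  3-colouring: c0={b,y}  c1={u}  c2={k,r}
  χ = 3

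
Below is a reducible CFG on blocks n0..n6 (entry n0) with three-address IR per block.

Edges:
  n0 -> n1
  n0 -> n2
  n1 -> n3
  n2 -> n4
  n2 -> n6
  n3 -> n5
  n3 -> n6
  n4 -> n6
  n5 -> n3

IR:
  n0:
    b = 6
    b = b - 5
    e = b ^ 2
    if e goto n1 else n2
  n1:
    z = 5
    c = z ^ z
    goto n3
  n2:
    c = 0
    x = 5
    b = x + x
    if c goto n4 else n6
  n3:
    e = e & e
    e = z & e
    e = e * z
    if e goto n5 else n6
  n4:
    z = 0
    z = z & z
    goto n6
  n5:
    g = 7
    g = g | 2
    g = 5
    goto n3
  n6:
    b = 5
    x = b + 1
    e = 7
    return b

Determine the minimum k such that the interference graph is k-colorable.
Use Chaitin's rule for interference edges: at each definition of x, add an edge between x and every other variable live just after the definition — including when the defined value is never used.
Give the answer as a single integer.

Answer: 3

Working:
def/use:
  n0: {b,e} / ∅
  n1: {c,z} / ∅
  n2: {b,c,x} / ∅
  n3: {e} / {e,z}
  n4: {z} / ∅
  n5: {g} / ∅
  n6: {b,e,x} / ∅

Liveness:
  n0: in=∅ out={e}
  n1: in={e} out={e,z}
  n2: in=∅ out=∅
  n3: in={e,z} out={e,z}
  n4: in=∅ out=∅
  n5: in={e,z} out={e,z}
  n6: in=∅ out=∅

Interference:
  b↔{c,e,x}
  c↔{b,e,x,z}
  e↔{b,c,g,z}
  g↔{e,z}
  x↔{b,c}
  z↔{c,e,g}

Chromatic number:
  lower bound: {b,c,e} mutually conflict ⇒ χ ≥ 3
  3-colouring: c0={c,g}  c1={e,x}  c2={b,z}
  χ = 3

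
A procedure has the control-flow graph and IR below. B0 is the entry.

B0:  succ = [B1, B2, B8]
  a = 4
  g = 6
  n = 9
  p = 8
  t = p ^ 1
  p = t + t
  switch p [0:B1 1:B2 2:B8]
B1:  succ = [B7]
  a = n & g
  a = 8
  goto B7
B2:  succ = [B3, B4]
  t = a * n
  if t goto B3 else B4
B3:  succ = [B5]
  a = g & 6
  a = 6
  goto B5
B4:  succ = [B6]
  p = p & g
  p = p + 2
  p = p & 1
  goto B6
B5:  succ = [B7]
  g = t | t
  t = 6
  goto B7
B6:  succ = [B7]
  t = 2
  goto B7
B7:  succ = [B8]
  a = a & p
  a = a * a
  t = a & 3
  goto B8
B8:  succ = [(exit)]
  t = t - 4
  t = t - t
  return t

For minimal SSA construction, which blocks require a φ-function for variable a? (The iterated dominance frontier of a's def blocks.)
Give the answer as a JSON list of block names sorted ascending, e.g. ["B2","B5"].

idom tree: B1←B0 B2←B0 B3←B2 B4←B2 B5←B3 B6←B4 B7←B0 B8←B0
Join-block Dom:
  B7: preds {B1,B5,B6}: {B0,B1} ∩ {B0,B2,B3,B5} ∩ {B0,B2,B4,B6} = {B0}; idom=B0
  B8: preds {B0,B7}: {B0} ∩ {B0,B7} = {B0}; idom=B0

DF derivation:
  B7←B1: walk B1 to B0
  B7←B5: walk B5→B3→B2 to B0
  B7←B6: walk B6→B4→B2 to B0
  B8←B0: walk · to B0
  B8←B7: walk B7 to B0
  B0: DF=∅
  B1: DF={B7}
  B2: DF={B7}
  B3: DF={B7}
  B4: DF={B7}
  B5: DF={B7}
  B6: DF={B7}
  B7: DF={B8}
  B8: DF=∅

φ for a: defs {B0,B1,B3,B7}
  DF⁺ = {B7,B8}

Answer: ["B7", "B8"]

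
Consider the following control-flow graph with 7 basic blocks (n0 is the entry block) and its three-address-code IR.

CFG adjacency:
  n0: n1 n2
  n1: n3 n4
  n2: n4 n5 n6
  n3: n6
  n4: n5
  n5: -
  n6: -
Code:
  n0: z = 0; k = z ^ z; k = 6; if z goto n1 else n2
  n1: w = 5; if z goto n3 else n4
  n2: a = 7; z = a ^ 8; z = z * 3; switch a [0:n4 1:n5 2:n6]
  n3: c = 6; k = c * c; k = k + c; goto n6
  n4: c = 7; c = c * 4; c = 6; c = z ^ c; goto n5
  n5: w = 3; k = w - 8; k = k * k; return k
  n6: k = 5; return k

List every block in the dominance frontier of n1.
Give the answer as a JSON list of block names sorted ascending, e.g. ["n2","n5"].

idom tree: n1←n0 n2←n0 n3←n1 n4←n0 n5←n0 n6←n0
Join-block Dom:
  n4: preds {n1,n2}: {n0,n1} ∩ {n0,n2} = {n0}; idom=n0
  n5: preds {n2,n4}: {n0,n2} ∩ {n0,n4} = {n0}; idom=n0
  n6: preds {n2,n3}: {n0,n2} ∩ {n0,n1,n3} = {n0}; idom=n0

Frontier:
  n4←n1: walk n1 to n0
  n4←n2: walk n2 to n0
  n5←n2: walk n2 to n0
  n5←n4: walk n4 to n0
  n6←n2: walk n2 to n0
  n6←n3: walk n3→n1 to n0
  n0 → ∅
  n1 → {n4,n6}
  n2 → {n4,n5,n6}
  n3 → {n6}
  n4 → {n5}
  n5 → ∅
  n6 → ∅

DF(n1) = ["n4", "n6"]

Answer: ["n4", "n6"]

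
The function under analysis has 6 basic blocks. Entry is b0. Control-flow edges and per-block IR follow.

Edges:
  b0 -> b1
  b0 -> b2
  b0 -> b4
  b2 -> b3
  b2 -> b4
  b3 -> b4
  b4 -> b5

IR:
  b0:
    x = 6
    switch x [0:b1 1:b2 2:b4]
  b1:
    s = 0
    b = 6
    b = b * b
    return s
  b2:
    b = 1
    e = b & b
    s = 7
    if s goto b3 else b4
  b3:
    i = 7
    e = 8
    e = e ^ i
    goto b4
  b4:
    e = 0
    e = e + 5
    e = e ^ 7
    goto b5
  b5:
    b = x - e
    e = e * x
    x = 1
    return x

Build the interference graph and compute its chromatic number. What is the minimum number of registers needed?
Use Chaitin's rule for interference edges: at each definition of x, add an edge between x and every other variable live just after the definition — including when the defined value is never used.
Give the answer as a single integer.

Answer: 3

Working:
Block summaries:
  b0 def {x} use ∅
  b1 def {b,s} use ∅
  b2 def {b,e,s} use ∅
  b3 def {e,i} use ∅
  b4 def {e} use ∅
  b5 def {b,e,x} use {e,x}

Live sets:
  b0 li=∅ lo={x}
  b1 li=∅ lo=∅
  b2 li={x} lo={x}
  b3 li={x} lo={x}
  b4 li={x} lo={e,x}
  b5 li={e,x} lo=∅

Conflict graph:
  b↔{e,s,x}
  e↔{b,i,x}
  i↔{e,x}
  s↔{b,x}
  x↔{b,e,i,s}

Registers:
  lower bound: {b,e,x} mutually conflict ⇒ χ ≥ 3
  3-colouring: r0={x}  r1={b,i}  r2={e,s}
  χ = 3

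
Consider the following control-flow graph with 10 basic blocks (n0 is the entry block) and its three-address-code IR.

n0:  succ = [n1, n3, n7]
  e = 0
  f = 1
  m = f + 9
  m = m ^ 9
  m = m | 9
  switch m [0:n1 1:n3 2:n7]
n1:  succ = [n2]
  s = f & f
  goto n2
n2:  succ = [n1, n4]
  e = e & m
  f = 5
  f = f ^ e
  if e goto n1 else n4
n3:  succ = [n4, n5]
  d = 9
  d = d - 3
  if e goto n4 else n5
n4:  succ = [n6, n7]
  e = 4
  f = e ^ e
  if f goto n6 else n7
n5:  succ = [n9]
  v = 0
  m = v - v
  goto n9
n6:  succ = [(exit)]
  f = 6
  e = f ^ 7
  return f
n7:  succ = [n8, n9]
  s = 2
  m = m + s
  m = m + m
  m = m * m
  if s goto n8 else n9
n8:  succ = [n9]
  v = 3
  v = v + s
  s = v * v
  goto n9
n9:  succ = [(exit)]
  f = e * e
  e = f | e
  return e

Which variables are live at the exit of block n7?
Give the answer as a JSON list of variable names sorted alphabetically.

def/use:
  n0: def={e,f,m} ue=∅
  n1: def={s} ue={f}
  n2: def={e,f} ue={e,m}
  n3: def={d} ue={e}
  n4: def={e,f} ue=∅
  n5: def={m,v} ue=∅
  n6: def={e,f} ue=∅
  n7: def={m,s} ue={m}
  n8: def={s,v} ue={s}
  n9: def={e,f} ue={e}

Backward fixpoint:
  n0: in=∅ out={e,f,m}
  n1: in={e,f,m} out={e,m}
  n2: in={e,m} out={e,f,m}
  n3: in={e,m} out={e,m}
  n4: in={m} out={e,m}
  n5: in={e} out={e}
  n6: in=∅ out=∅
  n7: in={e,m} out={e,s}
  n8: in={e,s} out={e}
  n9: in={e} out=∅

live-out(n7) = ["e", "s"]

Answer: ["e", "s"]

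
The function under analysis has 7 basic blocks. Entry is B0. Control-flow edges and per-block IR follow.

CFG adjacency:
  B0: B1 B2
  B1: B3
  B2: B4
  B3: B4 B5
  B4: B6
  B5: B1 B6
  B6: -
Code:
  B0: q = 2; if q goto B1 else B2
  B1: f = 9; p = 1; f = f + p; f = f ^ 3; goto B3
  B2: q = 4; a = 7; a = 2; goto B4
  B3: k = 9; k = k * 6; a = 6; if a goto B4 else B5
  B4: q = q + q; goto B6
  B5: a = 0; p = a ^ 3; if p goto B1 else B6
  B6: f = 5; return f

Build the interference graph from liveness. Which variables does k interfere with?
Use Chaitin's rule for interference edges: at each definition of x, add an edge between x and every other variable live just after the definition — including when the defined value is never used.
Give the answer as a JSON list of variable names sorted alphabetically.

def/use:
  B0: {q} / ∅
  B1: {f,p} / ∅
  B2: {a,q} / ∅
  B3: {a,k} / ∅
  B4: {q} / {q}
  B5: {a,p} / ∅
  B6: {f} / ∅

Live sets:
  live B0: ∅→{q}
  live B1: {q}→{q}
  live B2: ∅→{q}
  live B3: {q}→{q}
  live B4: {q}→∅
  live B5: {q}→{q}
  live B6: ∅→∅

Interference:
  a↔{q}
  f↔{p,q}
  k↔{q}
  p↔{f,q}
  q↔{a,f,k,p}

N(k) = ["q"]

Answer: ["q"]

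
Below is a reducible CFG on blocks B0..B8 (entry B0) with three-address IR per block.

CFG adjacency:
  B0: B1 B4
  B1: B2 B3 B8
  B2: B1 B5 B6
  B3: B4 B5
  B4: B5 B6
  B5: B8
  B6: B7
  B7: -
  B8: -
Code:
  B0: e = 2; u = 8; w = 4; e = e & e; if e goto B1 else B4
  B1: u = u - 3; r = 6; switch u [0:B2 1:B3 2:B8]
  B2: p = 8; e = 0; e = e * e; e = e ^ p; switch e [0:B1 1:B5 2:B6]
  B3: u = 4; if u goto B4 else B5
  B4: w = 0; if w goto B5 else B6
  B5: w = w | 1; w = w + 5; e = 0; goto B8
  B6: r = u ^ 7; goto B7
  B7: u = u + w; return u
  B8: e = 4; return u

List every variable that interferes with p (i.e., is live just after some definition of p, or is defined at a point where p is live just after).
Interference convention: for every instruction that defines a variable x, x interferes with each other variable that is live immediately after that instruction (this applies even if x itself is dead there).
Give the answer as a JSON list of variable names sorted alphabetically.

def/use:
  B0: {e,u,w} / ∅
  B1: {r,u} / {u}
  B2: {e,p} / ∅
  B3: {u} / ∅
  B4: {w} / ∅
  B5: {e,w} / {w}
  B6: {r} / {u}
  B7: {u} / {u,w}
  B8: {e} / {u}

Backward fixpoint:
  B0 li=∅ lo={u,w}
  B1 li={u,w} lo={u,w}
  B2 li={u,w} lo={u,w}
  B3 li={w} lo={u,w}
  B4 li={u} lo={u,w}
  B5 li={u,w} lo={u}
  B6 li={u,w} lo={u,w}
  B7 li={u,w} lo=∅
  B8 li={u} lo=∅

Conflict graph:
  e: {p,u,w}
  p: {e,u,w}
  r: {u,w}
  u: {e,p,r,w}
  w: {e,p,r,u}

N(p) = ["e", "u", "w"]

Answer: ["e", "u", "w"]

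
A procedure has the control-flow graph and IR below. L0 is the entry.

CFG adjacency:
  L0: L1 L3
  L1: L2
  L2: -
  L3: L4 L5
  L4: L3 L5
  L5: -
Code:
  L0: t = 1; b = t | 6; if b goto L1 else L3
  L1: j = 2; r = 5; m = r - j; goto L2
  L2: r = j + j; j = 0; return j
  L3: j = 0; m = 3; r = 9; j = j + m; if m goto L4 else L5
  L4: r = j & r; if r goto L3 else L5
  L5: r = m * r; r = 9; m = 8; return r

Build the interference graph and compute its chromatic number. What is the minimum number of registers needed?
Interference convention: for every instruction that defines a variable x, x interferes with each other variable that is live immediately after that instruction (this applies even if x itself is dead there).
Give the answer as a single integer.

Answer: 3

Derivation:
Block summaries:
  L0: def={b,t} ue=∅
  L1: def={j,m,r} ue=∅
  L2: def={j,r} ue={j}
  L3: def={j,m,r} ue=∅
  L4: def={r} ue={j,r}
  L5: def={m,r} ue={m,r}

Live sets:
  L0 li=∅ lo=∅
  L1 li=∅ lo={j}
  L2 li={j} lo=∅
  L3 li=∅ lo={j,m,r}
  L4 li={j,m,r} lo={m,r}
  L5 li={m,r} lo=∅

Interfere edges:
  b↔∅
  j↔{m,r}
  m↔{j,r}
  r↔{j,m}
  t↔∅

Colouring:
  {j,m,r} pairwise interfere (3-clique) ⇒ χ ≥ 3
  3-colouring: c0={b,j,t}  c1={m}  c2={r}
  χ = 3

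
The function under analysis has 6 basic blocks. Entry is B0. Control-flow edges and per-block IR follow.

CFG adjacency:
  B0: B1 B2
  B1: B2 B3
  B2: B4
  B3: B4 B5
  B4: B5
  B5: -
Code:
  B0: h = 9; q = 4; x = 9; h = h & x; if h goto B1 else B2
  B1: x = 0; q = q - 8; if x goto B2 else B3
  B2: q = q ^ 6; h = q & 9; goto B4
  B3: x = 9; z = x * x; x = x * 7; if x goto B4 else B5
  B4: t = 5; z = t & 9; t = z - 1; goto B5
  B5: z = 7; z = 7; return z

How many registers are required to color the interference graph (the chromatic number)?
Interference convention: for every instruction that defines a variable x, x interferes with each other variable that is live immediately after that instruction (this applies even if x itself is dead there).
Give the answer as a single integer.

Answer: 3

Derivation:
def/use:
  B0 def {h,q,x} use ∅
  B1 def {q,x} use {q}
  B2 def {h,q} use {q}
  B3 def {x,z} use ∅
  B4 def {t,z} use ∅
  B5 def {z} use ∅

Liveness:
  live B0: ∅→{q}
  live B1: {q}→{q}
  live B2: {q}→∅
  live B3: ∅→∅
  live B4: ∅→∅
  live B5: ∅→∅

Interference:
  h↔{q,x}
  q↔{h,x}
  t↔∅
  x↔{h,q,z}
  z↔{x}

Chromatic number:
  clique {h,q,x} ⇒ need ≥ 3
  assign h→c1 q→c2 t→c0 x→c0 z→c1 — no edge inside a register ⇒ χ ≤ 3
  χ = 3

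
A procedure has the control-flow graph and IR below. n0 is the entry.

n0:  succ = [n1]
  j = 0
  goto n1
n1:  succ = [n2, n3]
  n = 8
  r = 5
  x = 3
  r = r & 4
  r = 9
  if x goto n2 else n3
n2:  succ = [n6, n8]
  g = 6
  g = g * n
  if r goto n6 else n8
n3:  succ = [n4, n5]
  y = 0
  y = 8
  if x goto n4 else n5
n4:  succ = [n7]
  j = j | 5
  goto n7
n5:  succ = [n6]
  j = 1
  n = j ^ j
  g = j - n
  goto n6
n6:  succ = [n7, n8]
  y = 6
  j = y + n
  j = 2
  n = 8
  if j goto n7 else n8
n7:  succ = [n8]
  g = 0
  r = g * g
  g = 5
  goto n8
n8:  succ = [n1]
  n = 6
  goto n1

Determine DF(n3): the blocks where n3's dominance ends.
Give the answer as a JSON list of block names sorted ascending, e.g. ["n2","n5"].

idom tree: n1←n0 n2←n1 n3←n1 n4←n3 n5←n3 n6←n1 n7←n1 n8←n1
Join-block Dom:
  n1: preds {n0,n8}: {n0} ∩ {n0,n1,n8} = {n0}; idom=n0
  n6: preds {n2,n5}: {n0,n1,n2} ∩ {n0,n1,n3,n5} = {n0,n1}; idom=n1
  n7: preds {n4,n6}: {n0,n1,n3,n4} ∩ {n0,n1,n6} = {n0,n1}; idom=n1
  n8: preds {n2,n6,n7}: {n0,n1,n2} ∩ {n0,n1,n6} ∩ {n0,n1,n7} = {n0,n1}; idom=n1

DF derivation:
  n1←n0: walk · to n0
  n1←n8: walk n8→n1 to n0
  n6←n2: walk n2 to n1
  n6←n5: walk n5→n3 to n1
  n7←n4: walk n4→n3 to n1
  n7←n6: walk n6 to n1
  n8←n2: walk n2 to n1
  n8←n6: walk n6 to n1
  n8←n7: walk n7 to n1
  n0 → ∅
  n1 → {n1}
  n2 → {n6,n8}
  n3 → {n6,n7}
  n4 → {n7}
  n5 → {n6}
  n6 → {n7,n8}
  n7 → {n8}
  n8 → {n1}

DF(n3) = ["n6", "n7"]

Answer: ["n6", "n7"]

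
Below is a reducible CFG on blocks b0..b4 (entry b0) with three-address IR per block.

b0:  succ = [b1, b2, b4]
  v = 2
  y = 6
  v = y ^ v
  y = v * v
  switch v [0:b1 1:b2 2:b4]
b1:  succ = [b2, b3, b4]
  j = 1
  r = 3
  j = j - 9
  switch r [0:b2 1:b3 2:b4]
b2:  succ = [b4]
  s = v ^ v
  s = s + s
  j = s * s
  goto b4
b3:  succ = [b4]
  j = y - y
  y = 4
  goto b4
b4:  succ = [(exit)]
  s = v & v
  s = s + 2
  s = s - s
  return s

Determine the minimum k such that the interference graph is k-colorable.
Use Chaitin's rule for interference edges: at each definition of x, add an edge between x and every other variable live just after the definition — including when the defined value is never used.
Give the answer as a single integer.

Answer: 4

Working:
Block summaries:
  b0: {v,y} / ∅
  b1: {j,r} / ∅
  b2: {j,s} / {v}
  b3: {j,y} / {y}
  b4: {s} / {v}

Backward fixpoint:
  b0 li=∅ lo={v,y}
  b1 li={v,y} lo={v,y}
  b2 li={v} lo={v}
  b3 li={v,y} lo={v}
  b4 li={v} lo=∅

Interference:
  j — {r,v,y}
  r — {j,v,y}
  s — {v}
  v — {j,r,s,y}
  y — {j,r,v}

Registers:
  {j,r,v,y} pairwise interfere (4-clique) ⇒ χ ≥ 4
  assign j→r1 r→r2 s→r1 v→r0 y→r3 — no edge inside a register ⇒ χ ≤ 4
  χ = 4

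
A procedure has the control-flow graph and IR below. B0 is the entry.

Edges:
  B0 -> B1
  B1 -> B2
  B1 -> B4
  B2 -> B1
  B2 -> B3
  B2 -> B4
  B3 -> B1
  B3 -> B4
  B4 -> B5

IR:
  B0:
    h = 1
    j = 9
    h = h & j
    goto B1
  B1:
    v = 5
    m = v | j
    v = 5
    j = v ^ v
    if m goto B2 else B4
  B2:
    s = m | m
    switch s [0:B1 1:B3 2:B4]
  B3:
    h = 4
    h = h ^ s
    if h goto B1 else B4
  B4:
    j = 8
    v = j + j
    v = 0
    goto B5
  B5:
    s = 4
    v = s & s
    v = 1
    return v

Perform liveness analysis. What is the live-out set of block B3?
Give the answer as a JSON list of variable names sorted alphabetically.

Answer: ["j"]

Analysis:
Block summaries:
  B0: def={h,j} ue=∅
  B1: def={j,m,v} ue={j}
  B2: def={s} ue={m}
  B3: def={h} ue={s}
  B4: def={j,v} ue=∅
  B5: def={s,v} ue=∅

Liveness:
  B0 li=∅ lo={j}
  B1 li={j} lo={j,m}
  B2 li={j,m} lo={j,s}
  B3 li={j,s} lo={j}
  B4 li=∅ lo=∅
  B5 li=∅ lo=∅

live-out(B3) = ["j"]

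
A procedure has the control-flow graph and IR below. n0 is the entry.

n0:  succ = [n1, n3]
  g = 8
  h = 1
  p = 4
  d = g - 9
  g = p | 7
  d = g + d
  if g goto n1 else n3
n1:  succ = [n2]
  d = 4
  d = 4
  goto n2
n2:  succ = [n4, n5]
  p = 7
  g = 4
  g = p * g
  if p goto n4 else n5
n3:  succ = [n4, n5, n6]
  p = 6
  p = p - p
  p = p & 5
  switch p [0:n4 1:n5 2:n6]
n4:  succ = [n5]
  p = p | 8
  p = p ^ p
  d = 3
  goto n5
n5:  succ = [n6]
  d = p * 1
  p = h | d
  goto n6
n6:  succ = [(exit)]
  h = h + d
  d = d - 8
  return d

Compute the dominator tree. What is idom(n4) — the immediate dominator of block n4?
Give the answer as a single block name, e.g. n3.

idom tree: n1←n0 n2←n1 n3←n0 n4←n0 n5←n0 n6←n0
Join-block Dom:
  n4: preds {n2,n3}: {n0,n1,n2} ∩ {n0,n3} = {n0}; idom=n0
  n5: preds {n2,n3,n4}: {n0,n1,n2} ∩ {n0,n3} ∩ {n0,n4} = {n0}; idom=n0
  n6: preds {n3,n5}: {n0,n3} ∩ {n0,n5} = {n0}; idom=n0

idom(n4) = n0

Answer: n0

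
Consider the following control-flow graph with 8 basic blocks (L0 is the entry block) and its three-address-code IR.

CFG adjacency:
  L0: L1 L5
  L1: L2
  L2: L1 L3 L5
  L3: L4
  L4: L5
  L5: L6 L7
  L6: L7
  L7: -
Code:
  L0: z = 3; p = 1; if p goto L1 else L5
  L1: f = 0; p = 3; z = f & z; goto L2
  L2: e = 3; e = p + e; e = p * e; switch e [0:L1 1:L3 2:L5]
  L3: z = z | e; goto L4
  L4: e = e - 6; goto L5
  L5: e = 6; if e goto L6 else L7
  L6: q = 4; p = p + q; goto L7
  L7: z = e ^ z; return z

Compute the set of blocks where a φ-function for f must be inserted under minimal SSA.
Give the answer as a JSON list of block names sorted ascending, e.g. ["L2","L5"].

idom tree: L1←L0 L2←L1 L3←L2 L4←L3 L5←L0 L6←L5 L7←L5
Dom at joins:
  L1: preds {L0,L2}: {L0} ∩ {L0,L1,L2} = {L0}; idom=L0
  L5: preds {L0,L2,L4}: {L0} ∩ {L0,L1,L2} ∩ {L0,L1,L2,L3,L4} = {L0}; idom=L0
  L7: preds {L5,L6}: {L0,L5} ∩ {L0,L5,L6} = {L0,L5}; idom=L5

DF walk-up:
  join L1 pred L0: · stop@L0
  join L1 pred L2: L2→L1 stop@L0
  join L5 pred L0: · stop@L0
  join L5 pred L2: L2→L1 stop@L0
  join L5 pred L4: L4→L3→L2→L1 stop@L0
  join L7 pred L5: · stop@L5
  join L7 pred L6: L6 stop@L5
  L0: DF=∅
  L1: DF={L1,L5}
  L2: DF={L1,L5}
  L3: DF={L5}
  L4: DF={L5}
  L5: DF=∅
  L6: DF={L7}
  L7: DF=∅

φ for f: defs {L1}
  DF⁺ = {L1,L5}

Answer: ["L1", "L5"]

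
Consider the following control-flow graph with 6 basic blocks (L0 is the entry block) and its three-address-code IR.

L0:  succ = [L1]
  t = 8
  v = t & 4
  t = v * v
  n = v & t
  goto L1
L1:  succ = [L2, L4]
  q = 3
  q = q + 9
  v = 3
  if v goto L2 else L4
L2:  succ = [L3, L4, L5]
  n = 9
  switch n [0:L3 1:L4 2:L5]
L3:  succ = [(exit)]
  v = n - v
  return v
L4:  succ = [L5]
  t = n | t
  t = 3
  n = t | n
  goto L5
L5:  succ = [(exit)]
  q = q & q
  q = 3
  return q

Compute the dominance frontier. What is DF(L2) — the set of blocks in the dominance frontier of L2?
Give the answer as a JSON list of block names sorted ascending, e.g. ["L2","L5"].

Answer: ["L4", "L5"]

Derivation:
idom tree: L1←L0 L2←L1 L3←L2 L4←L1 L5←L1
Dom∩ at merges:
  L4: preds {L1,L2}: {L0,L1} ∩ {L0,L1,L2} = {L0,L1}; idom=L1
  L5: preds {L2,L4}: {L0,L1,L2} ∩ {L0,L1,L4} = {L0,L1}; idom=L1

Frontier:
  join L4 pred L1: · stop@L1
  join L4 pred L2: L2 stop@L1
  join L5 pred L2: L2 stop@L1
  join L5 pred L4: L4 stop@L1
  DF(L0)=∅
  DF(L1)=∅
  DF(L2)={L4,L5}
  DF(L3)=∅
  DF(L4)={L5}
  DF(L5)=∅

DF(L2) = ["L4", "L5"]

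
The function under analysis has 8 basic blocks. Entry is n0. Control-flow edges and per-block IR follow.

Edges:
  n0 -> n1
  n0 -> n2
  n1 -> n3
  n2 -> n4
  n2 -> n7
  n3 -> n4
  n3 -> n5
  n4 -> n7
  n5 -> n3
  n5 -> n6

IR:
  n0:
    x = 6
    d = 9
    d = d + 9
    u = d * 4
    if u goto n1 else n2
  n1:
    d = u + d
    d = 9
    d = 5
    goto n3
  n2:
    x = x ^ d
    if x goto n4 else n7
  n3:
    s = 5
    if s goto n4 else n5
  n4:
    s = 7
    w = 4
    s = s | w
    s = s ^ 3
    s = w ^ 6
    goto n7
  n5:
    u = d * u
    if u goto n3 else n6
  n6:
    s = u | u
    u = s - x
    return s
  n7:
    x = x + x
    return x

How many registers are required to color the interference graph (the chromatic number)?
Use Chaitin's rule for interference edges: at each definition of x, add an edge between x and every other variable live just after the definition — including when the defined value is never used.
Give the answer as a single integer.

Per-block:
  n0: def={d,u,x} ue=∅
  n1: def={d} ue={d,u}
  n2: def={x} ue={d,x}
  n3: def={s} ue=∅
  n4: def={s,w} ue=∅
  n5: def={u} ue={d,u}
  n6: def={s,u} ue={u,x}
  n7: def={x} ue={x}

Liveness:
  n0 li=∅ lo={d,u,x}
  n1 li={d,u,x} lo={d,u,x}
  n2 li={d,x} lo={x}
  n3 li={d,u,x} lo={d,u,x}
  n4 li={x} lo={x}
  n5 li={d,u,x} lo={d,u,x}
  n6 li={u,x} lo=∅
  n7 li={x} lo=∅

Interfere edges:
  d: {s,u,x}
  s: {d,u,w,x}
  u: {d,s,x}
  w: {s,x}
  x: {d,s,u,w}

Registers:
  {d,s,u,x} pairwise interfere (4-clique) ⇒ χ ≥ 4
  assign d→c2 s→c0 u→c3 w→c2 x→c1 — no edge inside a register ⇒ χ ≤ 4
  χ = 4

Answer: 4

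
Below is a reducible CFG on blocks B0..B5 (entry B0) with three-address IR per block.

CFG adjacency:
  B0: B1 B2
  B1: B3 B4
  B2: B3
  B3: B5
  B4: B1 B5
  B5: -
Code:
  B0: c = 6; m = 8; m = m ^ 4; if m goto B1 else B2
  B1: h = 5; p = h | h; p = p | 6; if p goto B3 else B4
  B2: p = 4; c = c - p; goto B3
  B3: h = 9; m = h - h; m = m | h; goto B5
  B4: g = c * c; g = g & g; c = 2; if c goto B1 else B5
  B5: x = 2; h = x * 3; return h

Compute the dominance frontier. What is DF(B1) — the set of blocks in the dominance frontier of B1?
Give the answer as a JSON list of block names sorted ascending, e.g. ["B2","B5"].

Answer: ["B1", "B3", "B5"]

Derivation:
idom tree: B1←B0 B2←B0 B3←B0 B4←B1 B5←B0
Dom at joins:
  B1: preds {B0,B4}: {B0} ∩ {B0,B1,B4} = {B0}; idom=B0
  B3: preds {B1,B2}: {B0,B1} ∩ {B0,B2} = {B0}; idom=B0
  B5: preds {B3,B4}: {B0,B3} ∩ {B0,B1,B4} = {B0}; idom=B0

DF derivation:
  join B1 pred B0: · stop@B0
  join B1 pred B4: B4→B1 stop@B0
  join B3 pred B1: B1 stop@B0
  join B3 pred B2: B2 stop@B0
  join B5 pred B3: B3 stop@B0
  join B5 pred B4: B4→B1 stop@B0
  B0: DF=∅
  B1: DF={B1,B3,B5}
  B2: DF={B3}
  B3: DF={B5}
  B4: DF={B1,B5}
  B5: DF=∅

DF(B1) = ["B1", "B3", "B5"]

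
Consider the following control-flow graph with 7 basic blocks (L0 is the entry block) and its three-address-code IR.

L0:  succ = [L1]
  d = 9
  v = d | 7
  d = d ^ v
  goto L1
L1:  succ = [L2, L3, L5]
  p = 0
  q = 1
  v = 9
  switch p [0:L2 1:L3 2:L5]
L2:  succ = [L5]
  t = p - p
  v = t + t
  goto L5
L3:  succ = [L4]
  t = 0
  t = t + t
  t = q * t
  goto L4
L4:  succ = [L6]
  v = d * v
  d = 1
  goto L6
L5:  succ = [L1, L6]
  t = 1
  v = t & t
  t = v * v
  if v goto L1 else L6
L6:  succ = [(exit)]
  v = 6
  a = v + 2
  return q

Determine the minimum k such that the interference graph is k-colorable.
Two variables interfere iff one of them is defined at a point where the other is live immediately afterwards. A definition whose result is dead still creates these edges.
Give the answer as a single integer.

Per-block:
  L0 def {d,v} use ∅
  L1 def {p,q,v} use ∅
  L2 def {t,v} use {p}
  L3 def {t} use {q}
  L4 def {d,v} use {d,v}
  L5 def {t,v} use ∅
  L6 def {a,v} use {q}

Live sets:
  L0: in=∅ out={d}
  L1: in={d} out={d,p,q,v}
  L2: in={d,p,q} out={d,q}
  L3: in={d,q,v} out={d,q,v}
  L4: in={d,q,v} out={q}
  L5: in={d,q} out={d,q}
  L6: in={q} out=∅

Interference:
  a↔{q}
  d↔{p,q,t,v}
  p↔{d,q,v}
  q↔{a,d,p,t,v}
  t↔{d,q,v}
  v↔{d,p,q,t}

Chromatic number:
  clique {d,p,q,v} ⇒ need ≥ 4
  assign a→R1 d→R1 p→R3 q→R0 t→R3 v→R2 — no edge inside a register ⇒ χ ≤ 4
  χ = 4

Answer: 4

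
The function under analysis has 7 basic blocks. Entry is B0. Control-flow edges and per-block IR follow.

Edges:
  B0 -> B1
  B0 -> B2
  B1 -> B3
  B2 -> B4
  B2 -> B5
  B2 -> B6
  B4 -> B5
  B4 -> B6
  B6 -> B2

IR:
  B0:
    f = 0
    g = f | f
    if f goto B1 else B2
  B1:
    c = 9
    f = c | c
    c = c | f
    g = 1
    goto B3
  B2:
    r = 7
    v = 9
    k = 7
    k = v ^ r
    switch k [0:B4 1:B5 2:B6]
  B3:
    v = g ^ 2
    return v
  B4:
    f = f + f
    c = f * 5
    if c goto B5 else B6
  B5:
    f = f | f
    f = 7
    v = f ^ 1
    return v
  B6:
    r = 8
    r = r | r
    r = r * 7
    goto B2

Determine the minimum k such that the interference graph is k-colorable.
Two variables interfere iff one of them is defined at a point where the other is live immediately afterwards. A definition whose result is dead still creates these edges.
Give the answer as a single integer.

Answer: 4

Working:
Block summaries:
  B0: {f,g} / ∅
  B1: {c,f,g} / ∅
  B2: {k,r,v} / ∅
  B3: {v} / {g}
  B4: {c,f} / {f}
  B5: {f,v} / {f}
  B6: {r} / ∅

Live sets:
  live B0: ∅→{f}
  live B1: ∅→{g}
  live B2: {f}→{f}
  live B3: {g}→∅
  live B4: {f}→{f}
  live B5: {f}→∅
  live B6: {f}→{f}

Interfere edges:
  c↔{f}
  f↔{c,g,k,r,v}
  g↔{f}
  k↔{f,r,v}
  r↔{f,k,v}
  v↔{f,k,r}

Colouring:
  clique {f,k,r,v} ⇒ need ≥ 4
  assign c→c1 f→c0 g→c1 k→c1 r→c2 v→c3 — no edge inside a register ⇒ χ ≤ 4
  χ = 4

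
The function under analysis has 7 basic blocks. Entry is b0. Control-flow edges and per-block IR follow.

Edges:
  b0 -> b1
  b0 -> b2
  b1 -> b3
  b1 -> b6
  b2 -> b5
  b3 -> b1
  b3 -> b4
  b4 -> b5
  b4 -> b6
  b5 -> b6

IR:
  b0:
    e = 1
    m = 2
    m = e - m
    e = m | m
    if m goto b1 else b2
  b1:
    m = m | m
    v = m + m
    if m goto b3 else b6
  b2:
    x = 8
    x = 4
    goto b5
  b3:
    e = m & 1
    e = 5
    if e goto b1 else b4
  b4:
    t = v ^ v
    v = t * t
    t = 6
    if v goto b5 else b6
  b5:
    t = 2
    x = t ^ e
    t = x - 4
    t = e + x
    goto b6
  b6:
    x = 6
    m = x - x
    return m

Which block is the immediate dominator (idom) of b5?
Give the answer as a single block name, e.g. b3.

idom tree: b1←b0 b2←b0 b3←b1 b4←b3 b5←b0 b6←b0
Join-block Dom:
  b1: preds {b0,b3}: {b0} ∩ {b0,b1,b3} = {b0}; idom=b0
  b5: preds {b2,b4}: {b0,b2} ∩ {b0,b1,b3,b4} = {b0}; idom=b0
  b6: preds {b1,b4,b5}: {b0,b1} ∩ {b0,b1,b3,b4} ∩ {b0,b5} = {b0}; idom=b0

idom(b5) = b0

Answer: b0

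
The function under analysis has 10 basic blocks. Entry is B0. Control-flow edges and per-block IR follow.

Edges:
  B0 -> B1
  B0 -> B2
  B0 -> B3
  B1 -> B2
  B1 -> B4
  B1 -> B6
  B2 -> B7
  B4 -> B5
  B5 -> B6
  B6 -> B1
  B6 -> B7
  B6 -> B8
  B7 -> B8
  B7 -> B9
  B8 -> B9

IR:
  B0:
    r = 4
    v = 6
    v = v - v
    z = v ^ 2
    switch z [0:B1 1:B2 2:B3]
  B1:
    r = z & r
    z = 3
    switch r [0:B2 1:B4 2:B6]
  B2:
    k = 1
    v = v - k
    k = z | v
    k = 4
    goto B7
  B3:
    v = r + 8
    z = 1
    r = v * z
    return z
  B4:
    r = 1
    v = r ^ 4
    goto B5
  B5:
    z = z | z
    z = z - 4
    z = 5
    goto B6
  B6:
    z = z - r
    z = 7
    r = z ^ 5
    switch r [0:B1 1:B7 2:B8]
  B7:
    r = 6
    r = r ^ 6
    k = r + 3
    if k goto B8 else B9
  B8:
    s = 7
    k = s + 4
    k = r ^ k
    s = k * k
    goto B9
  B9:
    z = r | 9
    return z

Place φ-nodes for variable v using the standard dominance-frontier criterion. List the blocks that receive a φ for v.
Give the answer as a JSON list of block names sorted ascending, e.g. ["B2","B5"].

idom tree: B1←B0 B2←B0 B3←B0 B4←B1 B5←B4 B6←B1 B7←B0 B8←B0 B9←B0
Dom∩ at merges:
  B1: preds {B0,B6}: {B0} ∩ {B0,B1,B6} = {B0}; idom=B0
  B2: preds {B0,B1}: {B0} ∩ {B0,B1} = {B0}; idom=B0
  B6: preds {B1,B5}: {B0,B1} ∩ {B0,B1,B4,B5} = {B0,B1}; idom=B1
  B7: preds {B2,B6}: {B0,B2} ∩ {B0,B1,B6} = {B0}; idom=B0
  B8: preds {B6,B7}: {B0,B1,B6} ∩ {B0,B7} = {B0}; idom=B0
  B9: preds {B7,B8}: {B0,B7} ∩ {B0,B8} = {B0}; idom=B0

Frontier:
  join B1 pred B0: · stop@B0
  join B1 pred B6: B6→B1 stop@B0
  join B2 pred B0: · stop@B0
  join B2 pred B1: B1 stop@B0
  join B6 pred B1: · stop@B1
  join B6 pred B5: B5→B4 stop@B1
  join B7 pred B2: B2 stop@B0
  join B7 pred B6: B6→B1 stop@B0
  join B8 pred B6: B6→B1 stop@B0
  join B8 pred B7: B7 stop@B0
  join B9 pred B7: B7 stop@B0
  join B9 pred B8: B8 stop@B0
  B0 → ∅
  B1 → {B1,B2,B7,B8}
  B2 → {B7}
  B3 → ∅
  B4 → {B6}
  B5 → {B6}
  B6 → {B1,B7,B8}
  B7 → {B8,B9}
  B8 → {B9}
  B9 → ∅

φ for v: defs {B0,B2,B3,B4}
  DF⁺ = {B1,B2,B6,B7,B8,B9}

Answer: ["B1", "B2", "B6", "B7", "B8", "B9"]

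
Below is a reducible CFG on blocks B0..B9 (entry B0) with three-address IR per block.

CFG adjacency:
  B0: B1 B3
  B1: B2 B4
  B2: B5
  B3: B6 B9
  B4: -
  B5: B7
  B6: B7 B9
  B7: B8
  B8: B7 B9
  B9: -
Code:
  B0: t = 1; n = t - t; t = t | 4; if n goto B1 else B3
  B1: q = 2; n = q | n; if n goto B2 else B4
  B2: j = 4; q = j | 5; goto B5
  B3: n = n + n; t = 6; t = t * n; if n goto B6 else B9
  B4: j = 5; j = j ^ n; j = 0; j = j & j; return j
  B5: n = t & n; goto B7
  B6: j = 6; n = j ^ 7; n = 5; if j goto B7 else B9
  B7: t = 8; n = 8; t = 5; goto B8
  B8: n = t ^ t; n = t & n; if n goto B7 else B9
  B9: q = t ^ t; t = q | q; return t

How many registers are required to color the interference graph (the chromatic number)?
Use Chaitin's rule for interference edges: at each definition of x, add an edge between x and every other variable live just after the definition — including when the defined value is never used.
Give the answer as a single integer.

Per-block:
  B0: {n,t} / ∅
  B1: {n,q} / {n}
  B2: {j,q} / ∅
  B3: {n,t} / {n}
  B4: {j} / {n}
  B5: {n} / {n,t}
  B6: {j,n} / ∅
  B7: {n,t} / ∅
  B8: {n} / {t}
  B9: {q,t} / {t}

Live sets:
  B0 li=∅ lo={n,t}
  B1 li={n,t} lo={n,t}
  B2 li={n,t} lo={n,t}
  B3 li={n} lo={t}
  B4 li={n} lo=∅
  B5 li={n,t} lo=∅
  B6 li={t} lo={t}
  B7 li=∅ lo={t}
  B8 li={t} lo={t}
  B9 li={t} lo=∅

Interfere edges:
  j: {n,t}
  n: {j,q,t}
  q: {n,t}
  t: {j,n,q}

Chromatic number:
  clique {j,n,t} ⇒ need ≥ 3
  3-colouring: c0={n}  c1={t}  c2={j,q}
  χ = 3

Answer: 3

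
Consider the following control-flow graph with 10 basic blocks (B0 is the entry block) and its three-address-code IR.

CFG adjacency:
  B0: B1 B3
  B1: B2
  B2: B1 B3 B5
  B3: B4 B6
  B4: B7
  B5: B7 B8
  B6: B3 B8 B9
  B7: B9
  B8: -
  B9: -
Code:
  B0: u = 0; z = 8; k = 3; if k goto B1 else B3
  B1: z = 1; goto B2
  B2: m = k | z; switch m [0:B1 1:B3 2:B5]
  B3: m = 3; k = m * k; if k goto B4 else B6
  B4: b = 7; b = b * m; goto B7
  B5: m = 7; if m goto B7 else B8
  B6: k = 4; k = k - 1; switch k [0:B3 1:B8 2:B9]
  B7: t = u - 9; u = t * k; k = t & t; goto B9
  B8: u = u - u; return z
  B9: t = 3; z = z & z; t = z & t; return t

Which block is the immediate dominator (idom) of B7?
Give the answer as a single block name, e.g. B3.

idom tree: B1←B0 B2←B1 B3←B0 B4←B3 B5←B2 B6←B3 B7←B0 B8←B0 B9←B0
Join-block Dom:
  B1: preds {B0,B2}: {B0} ∩ {B0,B1,B2} = {B0}; idom=B0
  B3: preds {B0,B2,B6}: {B0} ∩ {B0,B1,B2} ∩ {B0,B3,B6} = {B0}; idom=B0
  B7: preds {B4,B5}: {B0,B3,B4} ∩ {B0,B1,B2,B5} = {B0}; idom=B0
  B8: preds {B5,B6}: {B0,B1,B2,B5} ∩ {B0,B3,B6} = {B0}; idom=B0
  B9: preds {B6,B7}: {B0,B3,B6} ∩ {B0,B7} = {B0}; idom=B0

idom(B7) = B0

Answer: B0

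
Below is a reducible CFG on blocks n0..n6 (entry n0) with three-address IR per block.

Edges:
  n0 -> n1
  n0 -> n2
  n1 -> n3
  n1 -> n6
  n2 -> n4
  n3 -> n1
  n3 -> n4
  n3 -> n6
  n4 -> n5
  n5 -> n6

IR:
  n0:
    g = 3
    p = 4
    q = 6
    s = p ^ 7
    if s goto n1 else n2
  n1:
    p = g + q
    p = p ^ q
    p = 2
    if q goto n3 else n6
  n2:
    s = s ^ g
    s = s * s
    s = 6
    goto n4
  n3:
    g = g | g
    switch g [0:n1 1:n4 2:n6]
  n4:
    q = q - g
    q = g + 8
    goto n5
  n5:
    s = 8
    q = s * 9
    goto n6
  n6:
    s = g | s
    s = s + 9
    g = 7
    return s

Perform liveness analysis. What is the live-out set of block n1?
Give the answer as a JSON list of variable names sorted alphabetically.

Answer: ["g", "q", "s"]

Working:
Per-block:
  n0: def={g,p,q,s} ue=∅
  n1: def={p} ue={g,q}
  n2: def={s} ue={g,s}
  n3: def={g} ue={g}
  n4: def={q} ue={g,q}
  n5: def={q,s} ue=∅
  n6: def={g,s} ue={g,s}

Liveness:
  n0 li=∅ lo={g,q,s}
  n1 li={g,q,s} lo={g,q,s}
  n2 li={g,q,s} lo={g,q}
  n3 li={g,q,s} lo={g,q,s}
  n4 li={g,q} lo={g}
  n5 li={g} lo={g,s}
  n6 li={g,s} lo=∅

live-out(n1) = ["g", "q", "s"]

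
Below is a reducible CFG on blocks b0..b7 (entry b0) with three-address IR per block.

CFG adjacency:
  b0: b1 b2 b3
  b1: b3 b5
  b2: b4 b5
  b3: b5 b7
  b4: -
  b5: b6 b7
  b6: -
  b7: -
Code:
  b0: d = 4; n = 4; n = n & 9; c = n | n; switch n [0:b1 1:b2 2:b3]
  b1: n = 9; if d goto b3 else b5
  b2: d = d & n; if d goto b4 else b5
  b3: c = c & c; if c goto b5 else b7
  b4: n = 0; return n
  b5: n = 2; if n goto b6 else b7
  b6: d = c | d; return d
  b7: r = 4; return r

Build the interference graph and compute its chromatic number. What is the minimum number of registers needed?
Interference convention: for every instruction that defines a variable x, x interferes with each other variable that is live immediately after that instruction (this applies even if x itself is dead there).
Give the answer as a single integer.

Block summaries:
  b0 def {c,d,n} use ∅
  b1 def {n} use {d}
  b2 def {d} use {d,n}
  b3 def {c} use {c}
  b4 def {n} use ∅
  b5 def {n} use ∅
  b6 def {d} use {c,d}
  b7 def {r} use ∅

Live sets:
  live b0: ∅→{c,d,n}
  live b1: {c,d}→{c,d}
  live b2: {c,d,n}→{c,d}
  live b3: {c,d}→{c,d}
  live b4: ∅→∅
  live b5: {c,d}→{c,d}
  live b6: {c,d}→∅
  live b7: ∅→∅

Conflict graph:
  c — {d,n}
  d — {c,n}
  n — {c,d}
  r — ∅

Colouring:
  clique {c,d,n} ⇒ need ≥ 3
  3-colouring: R0={c,r}  R1={d}  R2={n}
  χ = 3

Answer: 3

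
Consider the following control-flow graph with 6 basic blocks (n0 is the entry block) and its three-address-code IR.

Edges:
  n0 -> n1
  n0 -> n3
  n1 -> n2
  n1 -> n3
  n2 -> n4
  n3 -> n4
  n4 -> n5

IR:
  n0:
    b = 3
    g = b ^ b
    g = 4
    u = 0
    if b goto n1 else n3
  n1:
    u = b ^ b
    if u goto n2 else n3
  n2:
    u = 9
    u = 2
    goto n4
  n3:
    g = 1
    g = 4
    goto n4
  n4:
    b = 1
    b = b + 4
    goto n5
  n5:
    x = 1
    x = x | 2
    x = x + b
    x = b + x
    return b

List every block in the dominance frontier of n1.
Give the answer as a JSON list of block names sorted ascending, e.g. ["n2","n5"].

Answer: ["n3", "n4"]

Derivation:
idom tree: n1←n0 n2←n1 n3←n0 n4←n0 n5←n4
Dom at joins:
  n3: preds {n0,n1}: {n0} ∩ {n0,n1} = {n0}; idom=n0
  n4: preds {n2,n3}: {n0,n1,n2} ∩ {n0,n3} = {n0}; idom=n0

DF derivation:
  n3←n0: walk · to n0
  n3←n1: walk n1 to n0
  n4←n2: walk n2→n1 to n0
  n4←n3: walk n3 to n0
  DF(n0)=∅
  DF(n1)={n3,n4}
  DF(n2)={n4}
  DF(n3)={n4}
  DF(n4)=∅
  DF(n5)=∅

DF(n1) = ["n3", "n4"]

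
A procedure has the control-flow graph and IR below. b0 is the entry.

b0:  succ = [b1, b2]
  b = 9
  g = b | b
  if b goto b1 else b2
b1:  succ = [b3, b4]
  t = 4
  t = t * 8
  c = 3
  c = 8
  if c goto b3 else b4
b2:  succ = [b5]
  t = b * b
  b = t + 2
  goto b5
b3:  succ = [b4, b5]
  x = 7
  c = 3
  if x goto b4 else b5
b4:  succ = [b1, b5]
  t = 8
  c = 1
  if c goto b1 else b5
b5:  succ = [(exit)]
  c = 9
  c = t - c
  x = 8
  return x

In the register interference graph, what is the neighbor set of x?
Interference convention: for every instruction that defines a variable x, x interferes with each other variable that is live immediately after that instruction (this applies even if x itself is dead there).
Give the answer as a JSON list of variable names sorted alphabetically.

def/use:
  b0 def {b,g} use ∅
  b1 def {c,t} use ∅
  b2 def {b,t} use {b}
  b3 def {c,x} use ∅
  b4 def {c,t} use ∅
  b5 def {c,x} use {t}

Backward fixpoint:
  b0 li=∅ lo={b}
  b1 li=∅ lo={t}
  b2 li={b} lo={t}
  b3 li={t} lo={t}
  b4 li=∅ lo={t}
  b5 li={t} lo=∅

Interference:
  b: {g,t}
  c: {t,x}
  g: {b}
  t: {b,c,x}
  x: {c,t}

N(x) = ["c", "t"]

Answer: ["c", "t"]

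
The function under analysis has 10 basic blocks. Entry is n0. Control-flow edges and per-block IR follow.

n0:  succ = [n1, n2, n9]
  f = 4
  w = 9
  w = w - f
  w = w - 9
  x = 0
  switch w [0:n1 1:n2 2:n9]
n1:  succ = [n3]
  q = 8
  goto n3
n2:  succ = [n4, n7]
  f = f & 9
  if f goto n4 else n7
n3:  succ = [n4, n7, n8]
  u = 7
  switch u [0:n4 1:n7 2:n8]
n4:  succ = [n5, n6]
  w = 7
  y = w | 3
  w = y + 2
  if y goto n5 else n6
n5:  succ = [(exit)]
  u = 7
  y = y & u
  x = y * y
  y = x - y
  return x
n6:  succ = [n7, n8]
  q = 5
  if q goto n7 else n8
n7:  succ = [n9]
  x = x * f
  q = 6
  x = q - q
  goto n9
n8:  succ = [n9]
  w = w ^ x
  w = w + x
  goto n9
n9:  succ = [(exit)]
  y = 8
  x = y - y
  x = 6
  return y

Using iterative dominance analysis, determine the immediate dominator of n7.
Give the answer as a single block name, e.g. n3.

idom tree: n1←n0 n2←n0 n3←n1 n4←n0 n5←n4 n6←n4 n7←n0 n8←n0 n9←n0
Dom∩ at merges:
  n4: preds {n2,n3}: {n0,n2} ∩ {n0,n1,n3} = {n0}; idom=n0
  n7: preds {n2,n3,n6}: {n0,n2} ∩ {n0,n1,n3} ∩ {n0,n4,n6} = {n0}; idom=n0
  n8: preds {n3,n6}: {n0,n1,n3} ∩ {n0,n4,n6} = {n0}; idom=n0
  n9: preds {n0,n7,n8}: {n0} ∩ {n0,n7} ∩ {n0,n8} = {n0}; idom=n0

idom(n7) = n0

Answer: n0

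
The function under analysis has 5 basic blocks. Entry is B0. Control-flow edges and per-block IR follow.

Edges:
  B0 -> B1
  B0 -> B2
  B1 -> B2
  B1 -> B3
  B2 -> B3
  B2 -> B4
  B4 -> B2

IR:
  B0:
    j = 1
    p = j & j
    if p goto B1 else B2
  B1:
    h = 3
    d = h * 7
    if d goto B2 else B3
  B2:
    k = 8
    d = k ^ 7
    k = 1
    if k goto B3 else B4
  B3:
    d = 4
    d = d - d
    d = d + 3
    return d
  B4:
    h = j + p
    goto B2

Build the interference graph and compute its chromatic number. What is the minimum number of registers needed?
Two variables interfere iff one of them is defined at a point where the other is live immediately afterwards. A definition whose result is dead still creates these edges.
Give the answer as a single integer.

Per-block:
  B0 def {j,p} use ∅
  B1 def {d,h} use ∅
  B2 def {d,k} use ∅
  B3 def {d} use ∅
  B4 def {h} use {j,p}

Live sets:
  live B0: ∅→{j,p}
  live B1: {j,p}→{j,p}
  live B2: {j,p}→{j,p}
  live B3: ∅→∅
  live B4: {j,p}→{j,p}

Interfere edges:
  d↔{j,p}
  h↔{j,p}
  j↔{d,h,k,p}
  k↔{j,p}
  p↔{d,h,j,k}

Chromatic number:
  {d,j,p} pairwise interfere (3-clique) ⇒ χ ≥ 3
  3-colouring: r0={j}  r1={p}  r2={d,h,k}
  χ = 3

Answer: 3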